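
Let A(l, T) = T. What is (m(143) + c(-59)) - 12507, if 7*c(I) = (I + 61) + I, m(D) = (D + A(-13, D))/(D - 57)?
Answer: -3766057/301 ≈ -12512.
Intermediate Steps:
m(D) = 2*D/(-57 + D) (m(D) = (D + D)/(D - 57) = (2*D)/(-57 + D) = 2*D/(-57 + D))
c(I) = 61/7 + 2*I/7 (c(I) = ((I + 61) + I)/7 = ((61 + I) + I)/7 = (61 + 2*I)/7 = 61/7 + 2*I/7)
(m(143) + c(-59)) - 12507 = (2*143/(-57 + 143) + (61/7 + (2/7)*(-59))) - 12507 = (2*143/86 + (61/7 - 118/7)) - 12507 = (2*143*(1/86) - 57/7) - 12507 = (143/43 - 57/7) - 12507 = -1450/301 - 12507 = -3766057/301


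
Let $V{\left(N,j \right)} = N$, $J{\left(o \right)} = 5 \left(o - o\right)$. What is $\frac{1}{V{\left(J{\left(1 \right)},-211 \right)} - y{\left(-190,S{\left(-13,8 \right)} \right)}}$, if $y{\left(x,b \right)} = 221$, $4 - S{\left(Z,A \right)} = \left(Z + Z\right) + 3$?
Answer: $- \frac{1}{221} \approx -0.0045249$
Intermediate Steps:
$J{\left(o \right)} = 0$ ($J{\left(o \right)} = 5 \cdot 0 = 0$)
$S{\left(Z,A \right)} = 1 - 2 Z$ ($S{\left(Z,A \right)} = 4 - \left(\left(Z + Z\right) + 3\right) = 4 - \left(2 Z + 3\right) = 4 - \left(3 + 2 Z\right) = 1 - 2 Z$)
$\frac{1}{V{\left(J{\left(1 \right)},-211 \right)} - y{\left(-190,S{\left(-13,8 \right)} \right)}} = \frac{1}{0 - 221} = \frac{1}{-221} = - \frac{1}{221}$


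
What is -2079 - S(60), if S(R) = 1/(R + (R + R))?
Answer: -374221/180 ≈ -2079.0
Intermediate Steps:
S(R) = 1/(3*R) (S(R) = 1/(R + 2*R) = 1/(3*R))
-2079 - S(60) = -2079 - 1/(3*60) = -2079 - 1*1/180 = -2079 - 1/180 = -374221/180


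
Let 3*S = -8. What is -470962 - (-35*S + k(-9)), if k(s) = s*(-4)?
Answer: -1413274/3 ≈ -4.7109e+5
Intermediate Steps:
S = -8/3 (S = (1/3)*(-8) = -8/3 ≈ -2.6667)
k(s) = -4*s
-470962 - (-35*S + k(-9)) = -470962 - (-35*(-8/3) - 4*(-9)) = -470962 - (280/3 + 36) = -470962 - 1*388/3 = -470962 - 388/3 = -1413274/3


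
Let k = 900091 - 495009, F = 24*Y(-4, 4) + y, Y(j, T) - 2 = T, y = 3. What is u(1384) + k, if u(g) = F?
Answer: 405229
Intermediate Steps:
Y(j, T) = 2 + T
F = 147 (F = 24*(2 + 4) + 3 = 24*6 + 3 = 144 + 3 = 147)
u(g) = 147
k = 405082
u(1384) + k = 147 + 405082 = 405229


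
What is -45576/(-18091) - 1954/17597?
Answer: 766651058/318347327 ≈ 2.4082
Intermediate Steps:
-45576/(-18091) - 1954/17597 = -45576*(-1/18091) - 1954*1/17597 = 45576/18091 - 1954/17597 = 766651058/318347327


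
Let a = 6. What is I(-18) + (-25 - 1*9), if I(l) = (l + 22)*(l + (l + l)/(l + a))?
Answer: -94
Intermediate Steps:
I(l) = (22 + l)*(l + 2*l/(6 + l)) (I(l) = (l + 22)*(l + (l + l)/(l + 6)) = (22 + l)*(l + (2*l)/(6 + l)) = (22 + l)*(l + 2*l/(6 + l)))
I(-18) + (-25 - 1*9) = -18*(176 + (-18)² + 30*(-18))/(6 - 18) + (-25 - 1*9) = -18*(176 + 324 - 540)/(-12) + (-25 - 9) = -18*(-1/12)*(-40) - 34 = -60 - 34 = -94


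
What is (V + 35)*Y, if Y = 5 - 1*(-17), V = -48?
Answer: -286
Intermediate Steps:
Y = 22 (Y = 5 + 17 = 22)
(V + 35)*Y = (-48 + 35)*22 = -13*22 = -286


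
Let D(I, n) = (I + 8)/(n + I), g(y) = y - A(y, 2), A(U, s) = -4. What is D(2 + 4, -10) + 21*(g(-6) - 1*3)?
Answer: -217/2 ≈ -108.50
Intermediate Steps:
g(y) = 4 + y (g(y) = y - 1*(-4) = y + 4 = 4 + y)
D(I, n) = (8 + I)/(I + n)
D(2 + 4, -10) + 21*(g(-6) - 1*3) = (8 + (2 + 4))/((2 + 4) - 10) + 21*((4 - 6) - 1*3) = (8 + 6)/(6 - 10) + 21*(-2 - 3) = 14/(-4) + 21*(-5) = -¼*14 - 105 = -7/2 - 105 = -217/2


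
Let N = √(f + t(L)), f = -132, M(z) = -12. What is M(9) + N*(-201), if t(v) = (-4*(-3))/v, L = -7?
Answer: -12 - 1206*I*√182/7 ≈ -12.0 - 2324.3*I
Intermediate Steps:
t(v) = 12/v
N = 6*I*√182/7 (N = √(-132 + 12/(-7)) = √(-132 + 12*(-⅐)) = √(-132 - 12/7) = √(-936/7) = 6*I*√182/7 ≈ 11.563*I)
M(9) + N*(-201) = -12 + (6*I*√182/7)*(-201) = -12 - 1206*I*√182/7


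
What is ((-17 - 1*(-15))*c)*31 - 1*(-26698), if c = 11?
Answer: 26016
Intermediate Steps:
((-17 - 1*(-15))*c)*31 - 1*(-26698) = ((-17 - 1*(-15))*11)*31 - 1*(-26698) = ((-17 + 15)*11)*31 + 26698 = -2*11*31 + 26698 = -22*31 + 26698 = -682 + 26698 = 26016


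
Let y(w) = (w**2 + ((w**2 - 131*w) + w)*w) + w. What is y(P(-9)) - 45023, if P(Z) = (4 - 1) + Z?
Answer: -49889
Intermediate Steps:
P(Z) = 3 + Z
y(w) = w + w**2 + w*(w**2 - 130*w) (y(w) = (w**2 + (w**2 - 130*w)*w) + w = (w**2 + w*(w**2 - 130*w)) + w = w + w**2 + w*(w**2 - 130*w))
y(P(-9)) - 45023 = (3 - 9)*(1 + (3 - 9)**2 - 129*(3 - 9)) - 45023 = -6*(1 + (-6)**2 - 129*(-6)) - 45023 = -6*(1 + 36 + 774) - 45023 = -6*811 - 45023 = -4866 - 45023 = -49889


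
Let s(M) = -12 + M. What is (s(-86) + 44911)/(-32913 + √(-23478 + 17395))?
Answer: -1474930269/1083271652 - 44813*I*√6083/1083271652 ≈ -1.3616 - 0.0032265*I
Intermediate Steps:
(s(-86) + 44911)/(-32913 + √(-23478 + 17395)) = ((-12 - 86) + 44911)/(-32913 + √(-23478 + 17395)) = (-98 + 44911)/(-32913 + √(-6083)) = 44813/(-32913 + I*√6083)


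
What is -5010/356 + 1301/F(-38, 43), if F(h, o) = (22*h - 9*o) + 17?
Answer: -813152/53667 ≈ -15.152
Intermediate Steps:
F(h, o) = 17 - 9*o + 22*h (F(h, o) = (-9*o + 22*h) + 17 = 17 - 9*o + 22*h)
-5010/356 + 1301/F(-38, 43) = -5010/356 + 1301/(17 - 9*43 + 22*(-38)) = -5010*1/356 + 1301/(17 - 387 - 836) = -2505/178 + 1301/(-1206) = -2505/178 + 1301*(-1/1206) = -2505/178 - 1301/1206 = -813152/53667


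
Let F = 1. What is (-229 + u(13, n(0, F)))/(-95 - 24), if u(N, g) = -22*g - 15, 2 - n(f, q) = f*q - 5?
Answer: 398/119 ≈ 3.3445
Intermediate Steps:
n(f, q) = 7 - f*q (n(f, q) = 2 - (f*q - 5) = 2 - (-5 + f*q) = 2 + (5 - f*q) = 7 - f*q)
u(N, g) = -15 - 22*g
(-229 + u(13, n(0, F)))/(-95 - 24) = (-229 + (-15 - 22*(7 - 1*0*1)))/(-95 - 24) = (-229 + (-15 - 22*(7 + 0)))/(-119) = (-229 + (-15 - 22*7))*(-1/119) = (-229 + (-15 - 154))*(-1/119) = (-229 - 169)*(-1/119) = -398*(-1/119) = 398/119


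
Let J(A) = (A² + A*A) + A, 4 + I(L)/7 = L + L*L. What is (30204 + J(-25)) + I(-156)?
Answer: 200661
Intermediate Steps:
I(L) = -28 + 7*L + 7*L² (I(L) = -28 + 7*(L + L*L) = -28 + 7*(L + L²) = -28 + (7*L + 7*L²) = -28 + 7*L + 7*L²)
J(A) = A + 2*A² (J(A) = (A² + A²) + A = 2*A² + A = A + 2*A²)
(30204 + J(-25)) + I(-156) = (30204 - 25*(1 + 2*(-25))) + (-28 + 7*(-156) + 7*(-156)²) = (30204 - 25*(1 - 50)) + (-28 - 1092 + 7*24336) = (30204 - 25*(-49)) + (-28 - 1092 + 170352) = (30204 + 1225) + 169232 = 31429 + 169232 = 200661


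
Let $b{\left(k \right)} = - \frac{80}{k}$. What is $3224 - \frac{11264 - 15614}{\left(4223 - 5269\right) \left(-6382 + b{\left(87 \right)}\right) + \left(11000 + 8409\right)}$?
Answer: $\frac{1878131993498}{582547027} \approx 3224.0$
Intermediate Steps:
$3224 - \frac{11264 - 15614}{\left(4223 - 5269\right) \left(-6382 + b{\left(87 \right)}\right) + \left(11000 + 8409\right)} = 3224 - \frac{11264 - 15614}{\left(4223 - 5269\right) \left(-6382 - \frac{80}{87}\right) + \left(11000 + 8409\right)} = 3224 - - \frac{4350}{- 1046 \left(-6382 - \frac{80}{87}\right) + 19409} = 3224 - - \frac{4350}{\left(-1046\right) \left(- \frac{555314}{87}\right) + 19409} = 3224 - - \frac{4350}{\frac{580858444}{87} + 19409} = 3224 - - \frac{4350}{\frac{582547027}{87}} = 3224 - \left(-4350\right) \frac{87}{582547027} = 3224 - - \frac{378450}{582547027} = 3224 + \frac{378450}{582547027} = \frac{1878131993498}{582547027}$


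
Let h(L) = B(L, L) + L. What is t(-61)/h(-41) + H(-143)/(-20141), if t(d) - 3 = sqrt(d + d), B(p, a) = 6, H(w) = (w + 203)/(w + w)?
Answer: -8639439/100805705 - I*sqrt(122)/35 ≈ -0.085704 - 0.31558*I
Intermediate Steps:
H(w) = (203 + w)/(2*w) (H(w) = (203 + w)/((2*w)) = (203 + w)*(1/(2*w)) = (203 + w)/(2*w))
t(d) = 3 + sqrt(2)*sqrt(d) (t(d) = 3 + sqrt(d + d) = 3 + sqrt(2*d) = 3 + sqrt(2)*sqrt(d))
h(L) = 6 + L
t(-61)/h(-41) + H(-143)/(-20141) = (3 + sqrt(2)*sqrt(-61))/(6 - 41) + ((1/2)*(203 - 143)/(-143))/(-20141) = (3 + sqrt(2)*(I*sqrt(61)))/(-35) + ((1/2)*(-1/143)*60)*(-1/20141) = (3 + I*sqrt(122))*(-1/35) - 30/143*(-1/20141) = (-3/35 - I*sqrt(122)/35) + 30/2880163 = -8639439/100805705 - I*sqrt(122)/35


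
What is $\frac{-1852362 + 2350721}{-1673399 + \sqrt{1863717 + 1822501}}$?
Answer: $- \frac{833953452241}{2800260526983} - \frac{498359 \sqrt{3686218}}{2800260526983} \approx -0.29815$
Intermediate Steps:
$\frac{-1852362 + 2350721}{-1673399 + \sqrt{1863717 + 1822501}} = \frac{498359}{-1673399 + \sqrt{3686218}}$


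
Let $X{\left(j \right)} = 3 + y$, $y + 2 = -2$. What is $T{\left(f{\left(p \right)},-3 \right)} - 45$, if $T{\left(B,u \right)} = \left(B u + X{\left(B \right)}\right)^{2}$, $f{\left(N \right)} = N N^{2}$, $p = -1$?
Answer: $-41$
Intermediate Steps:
$y = -4$ ($y = -2 - 2 = -4$)
$X{\left(j \right)} = -1$ ($X{\left(j \right)} = 3 - 4 = -1$)
$f{\left(N \right)} = N^{3}$
$T{\left(B,u \right)} = \left(-1 + B u\right)^{2}$ ($T{\left(B,u \right)} = \left(B u - 1\right)^{2} = \left(-1 + B u\right)^{2}$)
$T{\left(f{\left(p \right)},-3 \right)} - 45 = \left(-1 + \left(-1\right)^{3} \left(-3\right)\right)^{2} - 45 = \left(-1 - -3\right)^{2} - 45 = \left(-1 + 3\right)^{2} - 45 = 2^{2} - 45 = 4 - 45 = -41$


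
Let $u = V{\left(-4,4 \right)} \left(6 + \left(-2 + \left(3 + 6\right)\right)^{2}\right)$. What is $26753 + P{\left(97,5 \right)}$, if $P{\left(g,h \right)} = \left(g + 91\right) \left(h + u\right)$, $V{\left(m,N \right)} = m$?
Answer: $-13667$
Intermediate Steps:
$u = -220$ ($u = - 4 \left(6 + \left(-2 + \left(3 + 6\right)\right)^{2}\right) = - 4 \left(6 + \left(-2 + 9\right)^{2}\right) = - 4 \left(6 + 7^{2}\right) = - 4 \left(6 + 49\right) = \left(-4\right) 55 = -220$)
$P{\left(g,h \right)} = \left(-220 + h\right) \left(91 + g\right)$ ($P{\left(g,h \right)} = \left(g + 91\right) \left(h - 220\right) = \left(91 + g\right) \left(-220 + h\right) = \left(-220 + h\right) \left(91 + g\right)$)
$26753 + P{\left(97,5 \right)} = 26753 + \left(-20020 - 21340 + 91 \cdot 5 + 97 \cdot 5\right) = 26753 + \left(-20020 - 21340 + 455 + 485\right) = 26753 - 40420 = -13667$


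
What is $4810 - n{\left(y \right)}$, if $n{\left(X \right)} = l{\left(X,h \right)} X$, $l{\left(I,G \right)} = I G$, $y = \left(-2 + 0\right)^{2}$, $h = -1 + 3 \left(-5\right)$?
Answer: $5066$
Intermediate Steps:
$h = -16$ ($h = -1 - 15 = -16$)
$y = 4$ ($y = \left(-2\right)^{2} = 4$)
$l{\left(I,G \right)} = G I$
$n{\left(X \right)} = - 16 X^{2}$ ($n{\left(X \right)} = - 16 X X = - 16 X^{2}$)
$4810 - n{\left(y \right)} = 4810 - - 16 \cdot 4^{2} = 4810 - \left(-16\right) 16 = 4810 - -256 = 4810 + 256 = 5066$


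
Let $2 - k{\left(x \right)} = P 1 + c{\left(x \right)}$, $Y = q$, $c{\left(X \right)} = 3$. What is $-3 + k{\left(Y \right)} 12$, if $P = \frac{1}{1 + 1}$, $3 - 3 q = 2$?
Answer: $-21$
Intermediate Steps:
$q = \frac{1}{3}$ ($q = 1 - \frac{2}{3} = \frac{1}{3} \approx 0.33333$)
$P = \frac{1}{2} \approx 0.5$
$Y = \frac{1}{3} \approx 0.33333$
$k{\left(x \right)} = - \frac{3}{2}$ ($k{\left(x \right)} = 2 - \left(\frac{1}{2} \cdot 1 + 3\right) = 2 - \left(\frac{1}{2} + 3\right) = 2 - \frac{7}{2} = - \frac{3}{2}$)
$-3 + k{\left(Y \right)} 12 = -3 - 18 = -21$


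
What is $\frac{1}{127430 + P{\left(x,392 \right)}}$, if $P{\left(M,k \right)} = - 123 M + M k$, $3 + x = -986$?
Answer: $- \frac{1}{138611} \approx -7.2144 \cdot 10^{-6}$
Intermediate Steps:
$x = -989$ ($x = -3 - 986 = -989$)
$\frac{1}{127430 + P{\left(x,392 \right)}} = \frac{1}{127430 - 989 \left(-123 + 392\right)} = \frac{1}{127430 - 266041} = \frac{1}{-138611} = - \frac{1}{138611}$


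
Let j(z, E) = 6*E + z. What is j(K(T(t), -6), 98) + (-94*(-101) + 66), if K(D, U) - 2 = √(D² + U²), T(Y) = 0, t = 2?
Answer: 10156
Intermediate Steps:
K(D, U) = 2 + √(D² + U²)
j(z, E) = z + 6*E
j(K(T(t), -6), 98) + (-94*(-101) + 66) = ((2 + √(0² + (-6)²)) + 6*98) + (-94*(-101) + 66) = ((2 + √(0 + 36)) + 588) + (9494 + 66) = ((2 + √36) + 588) + 9560 = ((2 + 6) + 588) + 9560 = (8 + 588) + 9560 = 596 + 9560 = 10156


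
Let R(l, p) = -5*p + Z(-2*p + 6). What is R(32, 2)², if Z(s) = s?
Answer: 64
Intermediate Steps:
R(l, p) = 6 - 7*p (R(l, p) = -5*p + (-2*p + 6) = -5*p + (6 - 2*p) = 6 - 7*p)
R(32, 2)² = (6 - 7*2)² = (6 - 14)² = (-8)² = 64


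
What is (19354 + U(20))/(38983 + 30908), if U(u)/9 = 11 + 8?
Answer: 19525/69891 ≈ 0.27936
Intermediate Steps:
U(u) = 171 (U(u) = 9*(11 + 8) = 9*19 = 171)
(19354 + U(20))/(38983 + 30908) = (19354 + 171)/(38983 + 30908) = 19525/69891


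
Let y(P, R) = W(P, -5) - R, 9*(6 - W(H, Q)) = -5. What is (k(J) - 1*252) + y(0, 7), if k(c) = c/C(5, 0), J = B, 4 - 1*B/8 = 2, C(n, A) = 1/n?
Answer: -1552/9 ≈ -172.44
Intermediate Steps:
B = 16 (B = 32 - 8*2 = 32 - 16 = 16)
W(H, Q) = 59/9 (W(H, Q) = 6 - 1/9*(-5) = 6 + 5/9 = 59/9)
J = 16
y(P, R) = 59/9 - R
k(c) = 5*c (k(c) = c/(1/5) = c*5 = 5*c)
(k(J) - 1*252) + y(0, 7) = (5*16 - 1*252) + (59/9 - 1*7) = (80 - 252) + (59/9 - 7) = -172 - 4/9 = -1552/9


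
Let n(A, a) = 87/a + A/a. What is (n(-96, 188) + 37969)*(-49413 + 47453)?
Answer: -3497699870/47 ≈ -7.4419e+7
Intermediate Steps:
(n(-96, 188) + 37969)*(-49413 + 47453) = ((87 - 96)/188 + 37969)*(-49413 + 47453) = ((1/188)*(-9) + 37969)*(-1960) = (-9/188 + 37969)*(-1960) = (7138163/188)*(-1960) = -3497699870/47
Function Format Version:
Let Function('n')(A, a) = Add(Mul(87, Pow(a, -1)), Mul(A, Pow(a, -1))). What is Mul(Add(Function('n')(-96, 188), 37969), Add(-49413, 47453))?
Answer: Rational(-3497699870, 47) ≈ -7.4419e+7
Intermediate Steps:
Mul(Add(Function('n')(-96, 188), 37969), Add(-49413, 47453)) = Mul(Add(Mul(Pow(188, -1), Add(87, -96)), 37969), Add(-49413, 47453)) = Mul(Add(Mul(Rational(1, 188), -9), 37969), -1960) = Mul(Add(Rational(-9, 188), 37969), -1960) = Mul(Rational(7138163, 188), -1960) = Rational(-3497699870, 47)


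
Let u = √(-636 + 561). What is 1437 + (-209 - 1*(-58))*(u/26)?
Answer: 1437 - 755*I*√3/26 ≈ 1437.0 - 50.296*I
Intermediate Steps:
u = 5*I*√3 (u = √(-75) = 5*I*√3 ≈ 8.6602*I)
1437 + (-209 - 1*(-58))*(u/26) = 1437 + (-209 - 1*(-58))*((5*I*√3)/26) = 1437 + (-209 + 58)*((5*I*√3)*(1/26)) = 1437 - 755*I*√3/26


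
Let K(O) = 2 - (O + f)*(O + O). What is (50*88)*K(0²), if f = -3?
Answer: 8800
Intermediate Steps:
K(O) = 2 - 2*O*(-3 + O) (K(O) = 2 - (O - 3)*(O + O) = 2 - (-3 + O)*2*O = 2 - 2*O*(-3 + O))
(50*88)*K(0²) = (50*88)*(2 - 2*(0²)² + 6*0²) = 4400*(2 - 2*0² + 6*0) = 4400*(2 - 2*0 + 0) = 4400*(2 + 0 + 0) = 4400*2 = 8800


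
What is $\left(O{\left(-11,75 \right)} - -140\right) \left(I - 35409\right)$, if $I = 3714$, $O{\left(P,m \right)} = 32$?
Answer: $-5451540$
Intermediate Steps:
$\left(O{\left(-11,75 \right)} - -140\right) \left(I - 35409\right) = \left(32 - -140\right) \left(3714 - 35409\right) = \left(32 + 140\right) \left(-31695\right) = 172 \left(-31695\right) = -5451540$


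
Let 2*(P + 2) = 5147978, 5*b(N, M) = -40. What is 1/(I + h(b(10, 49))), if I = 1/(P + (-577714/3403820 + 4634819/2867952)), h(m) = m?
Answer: -6281813897701012633/50254508741110006904 ≈ -0.12500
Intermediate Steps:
b(N, M) = -8 (b(N, M) = (⅕)*(-40) = -8)
P = 2573987 (P = -2 + (½)*5147978 = -2 + 2573989 = 2573987)
I = 2440498094160/6281813897701012633 (I = 1/(2573987 + (-577714/3403820 + 4634819/2867952)) = 1/(2573987 + (-577714*1/3403820 + 4634819*(1/2867952))) = 1/(2573987 + (-288857/1701910 + 4634819/2867952)) = 1/(2573987 + 3529808396713/2440498094160) = 1/(6281813897701012633/2440498094160) = 2440498094160/6281813897701012633 ≈ 3.8850e-7)
1/(I + h(b(10, 49))) = 1/(2440498094160/6281813897701012633 - 8) = 1/(-50254508741110006904/6281813897701012633) = -6281813897701012633/50254508741110006904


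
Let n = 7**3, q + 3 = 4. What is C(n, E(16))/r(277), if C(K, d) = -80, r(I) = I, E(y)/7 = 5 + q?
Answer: -80/277 ≈ -0.28881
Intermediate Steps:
q = 1 (q = -3 + 4 = 1)
n = 343
E(y) = 42 (E(y) = 7*(5 + 1) = 7*6 = 42)
C(n, E(16))/r(277) = -80/277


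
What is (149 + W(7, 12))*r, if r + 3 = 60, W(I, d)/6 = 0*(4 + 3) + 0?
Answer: 8493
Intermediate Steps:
W(I, d) = 0 (W(I, d) = 6*(0*(4 + 3) + 0) = 6*(0*7 + 0) = 6*(0 + 0) = 6*0 = 0)
r = 57 (r = -3 + 60 = 57)
(149 + W(7, 12))*r = (149 + 0)*57 = 149*57 = 8493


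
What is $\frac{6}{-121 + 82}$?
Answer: $- \frac{2}{13} \approx -0.15385$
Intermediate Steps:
$\frac{6}{-121 + 82} = \frac{6}{-39} = 6 \left(- \frac{1}{39}\right) = - \frac{2}{13}$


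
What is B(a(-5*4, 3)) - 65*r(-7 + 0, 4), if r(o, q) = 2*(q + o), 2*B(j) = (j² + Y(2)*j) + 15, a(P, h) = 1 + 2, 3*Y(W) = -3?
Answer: 801/2 ≈ 400.50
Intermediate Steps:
Y(W) = -1 (Y(W) = (⅓)*(-3) = -1)
a(P, h) = 3
B(j) = 15/2 + j²/2 - j/2 (B(j) = ((j² - j) + 15)/2 = (15 + j² - j)/2 = 15/2 + j²/2 - j/2)
r(o, q) = 2*o + 2*q (r(o, q) = 2*(o + q) = 2*o + 2*q)
B(a(-5*4, 3)) - 65*r(-7 + 0, 4) = (15/2 + (½)*3² - ½*3) - 65*(2*(-7 + 0) + 2*4) = (15/2 + (½)*9 - 3/2) - 65*(2*(-7) + 8) = (15/2 + 9/2 - 3/2) - 65*(-14 + 8) = 21/2 - 65*(-6) = 21/2 + 390 = 801/2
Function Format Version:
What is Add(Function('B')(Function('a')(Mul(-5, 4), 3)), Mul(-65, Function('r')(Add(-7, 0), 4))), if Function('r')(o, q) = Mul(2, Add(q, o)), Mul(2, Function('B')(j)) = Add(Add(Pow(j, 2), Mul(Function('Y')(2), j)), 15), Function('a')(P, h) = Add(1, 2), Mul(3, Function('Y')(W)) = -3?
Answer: Rational(801, 2) ≈ 400.50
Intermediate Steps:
Function('Y')(W) = -1 (Function('Y')(W) = Mul(Rational(1, 3), -3) = -1)
Function('a')(P, h) = 3
Function('B')(j) = Add(Rational(15, 2), Mul(Rational(1, 2), Pow(j, 2)), Mul(Rational(-1, 2), j)) (Function('B')(j) = Mul(Rational(1, 2), Add(Add(Pow(j, 2), Mul(-1, j)), 15)) = Mul(Rational(1, 2), Add(15, Pow(j, 2), Mul(-1, j))) = Add(Rational(15, 2), Mul(Rational(1, 2), Pow(j, 2)), Mul(Rational(-1, 2), j)))
Function('r')(o, q) = Add(Mul(2, o), Mul(2, q)) (Function('r')(o, q) = Mul(2, Add(o, q)) = Add(Mul(2, o), Mul(2, q)))
Add(Function('B')(Function('a')(Mul(-5, 4), 3)), Mul(-65, Function('r')(Add(-7, 0), 4))) = Add(Add(Rational(15, 2), Mul(Rational(1, 2), Pow(3, 2)), Mul(Rational(-1, 2), 3)), Mul(-65, Add(Mul(2, Add(-7, 0)), Mul(2, 4)))) = Add(Add(Rational(15, 2), Mul(Rational(1, 2), 9), Rational(-3, 2)), Mul(-65, Add(Mul(2, -7), 8))) = Add(Add(Rational(15, 2), Rational(9, 2), Rational(-3, 2)), Mul(-65, Add(-14, 8))) = Add(Rational(21, 2), Mul(-65, -6)) = Add(Rational(21, 2), 390) = Rational(801, 2)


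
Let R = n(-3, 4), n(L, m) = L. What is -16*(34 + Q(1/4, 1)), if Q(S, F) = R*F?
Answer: -496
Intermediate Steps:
R = -3
Q(S, F) = -3*F
-16*(34 + Q(1/4, 1)) = -16*(34 - 3*1) = -16*(34 - 3) = -16*31 = -496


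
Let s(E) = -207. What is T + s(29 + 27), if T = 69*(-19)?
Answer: -1518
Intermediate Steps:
T = -1311
T + s(29 + 27) = -1311 - 207 = -1518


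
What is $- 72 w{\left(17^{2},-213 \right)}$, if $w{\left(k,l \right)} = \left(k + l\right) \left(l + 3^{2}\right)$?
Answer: $1116288$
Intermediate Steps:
$w{\left(k,l \right)} = \left(9 + l\right) \left(k + l\right)$ ($w{\left(k,l \right)} = \left(k + l\right) \left(l + 9\right) = \left(k + l\right) \left(9 + l\right) = \left(9 + l\right) \left(k + l\right)$)
$- 72 w{\left(17^{2},-213 \right)} = - 72 \left(\left(-213\right)^{2} + 9 \cdot 17^{2} + 9 \left(-213\right) + 17^{2} \left(-213\right)\right) = - 72 \left(45369 + 9 \cdot 289 - 1917 + 289 \left(-213\right)\right) = - 72 \left(45369 + 2601 - 1917 - 61557\right) = \left(-72\right) \left(-15504\right) = 1116288$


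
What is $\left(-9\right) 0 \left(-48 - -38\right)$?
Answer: $0$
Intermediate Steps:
$\left(-9\right) 0 \left(-48 - -38\right) = 0 \left(-48 + 38\right) = 0 \left(-10\right) = 0$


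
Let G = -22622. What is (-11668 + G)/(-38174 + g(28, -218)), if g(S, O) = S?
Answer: 17145/19073 ≈ 0.89891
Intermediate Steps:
(-11668 + G)/(-38174 + g(28, -218)) = (-11668 - 22622)/(-38174 + 28) = -34290/(-38146) = -34290*(-1/38146) = 17145/19073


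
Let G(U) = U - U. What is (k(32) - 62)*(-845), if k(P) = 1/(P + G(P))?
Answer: 1675635/32 ≈ 52364.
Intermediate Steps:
G(U) = 0
k(P) = 1/P (k(P) = 1/(P + 0) = 1/P)
(k(32) - 62)*(-845) = (1/32 - 62)*(-845) = -1983/32*(-845) = 1675635/32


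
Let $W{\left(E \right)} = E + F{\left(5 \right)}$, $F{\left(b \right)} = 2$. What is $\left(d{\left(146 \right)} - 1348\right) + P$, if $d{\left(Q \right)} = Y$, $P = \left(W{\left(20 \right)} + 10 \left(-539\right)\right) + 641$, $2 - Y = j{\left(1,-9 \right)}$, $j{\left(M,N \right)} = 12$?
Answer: $-6085$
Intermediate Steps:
$Y = -10$ ($Y = 2 - 12 = -10$)
$W{\left(E \right)} = 2 + E$ ($W{\left(E \right)} = E + 2 = 2 + E$)
$P = -4727$ ($P = \left(\left(2 + 20\right) + 10 \left(-539\right)\right) + 641 = \left(22 - 5390\right) + 641 = -5368 + 641 = -4727$)
$d{\left(Q \right)} = -10$
$\left(d{\left(146 \right)} - 1348\right) + P = \left(-10 - 1348\right) - 4727 = -1358 - 4727 = -6085$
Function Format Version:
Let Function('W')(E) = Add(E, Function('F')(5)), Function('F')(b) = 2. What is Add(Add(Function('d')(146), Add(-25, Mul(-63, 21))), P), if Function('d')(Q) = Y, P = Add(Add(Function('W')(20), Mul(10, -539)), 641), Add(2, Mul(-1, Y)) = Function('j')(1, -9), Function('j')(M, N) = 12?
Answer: -6085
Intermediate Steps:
Y = -10 (Y = Add(2, Mul(-1, 12)) = Add(2, -12) = -10)
Function('W')(E) = Add(2, E) (Function('W')(E) = Add(E, 2) = Add(2, E))
P = -4727 (P = Add(Add(Add(2, 20), Mul(10, -539)), 641) = Add(Add(22, -5390), 641) = Add(-5368, 641) = -4727)
Function('d')(Q) = -10
Add(Add(Function('d')(146), Add(-25, Mul(-63, 21))), P) = Add(Add(-10, Add(-25, Mul(-63, 21))), -4727) = Add(Add(-10, Add(-25, -1323)), -4727) = Add(Add(-10, -1348), -4727) = Add(-1358, -4727) = -6085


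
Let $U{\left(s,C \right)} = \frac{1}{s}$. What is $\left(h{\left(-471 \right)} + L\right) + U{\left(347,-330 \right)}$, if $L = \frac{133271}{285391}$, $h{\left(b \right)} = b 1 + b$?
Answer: $- \frac{93240367306}{99030677} \approx -941.53$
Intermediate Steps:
$h{\left(b \right)} = 2 b$ ($h{\left(b \right)} = b + b = 2 b$)
$L = \frac{133271}{285391}$ ($L = 133271 \cdot \frac{1}{285391} = \frac{133271}{285391} \approx 0.46698$)
$\left(h{\left(-471 \right)} + L\right) + U{\left(347,-330 \right)} = \left(2 \left(-471\right) + \frac{133271}{285391}\right) + \frac{1}{347} = \left(-942 + \frac{133271}{285391}\right) + \frac{1}{347} = - \frac{268705051}{285391} + \frac{1}{347} = - \frac{93240367306}{99030677}$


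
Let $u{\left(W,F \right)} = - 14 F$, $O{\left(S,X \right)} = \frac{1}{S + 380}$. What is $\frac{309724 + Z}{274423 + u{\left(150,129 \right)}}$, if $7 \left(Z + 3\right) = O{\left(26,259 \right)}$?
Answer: $\frac{880227083}{774777514} \approx 1.1361$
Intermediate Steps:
$O{\left(S,X \right)} = \frac{1}{380 + S}$
$Z = - \frac{8525}{2842}$ ($Z = -3 + \frac{1}{7 \left(380 + 26\right)} = -3 + \frac{1}{7 \cdot 406} = -3 + \frac{1}{7} \cdot \frac{1}{406} = -3 + \frac{1}{2842} = - \frac{8525}{2842} \approx -2.9996$)
$\frac{309724 + Z}{274423 + u{\left(150,129 \right)}} = \frac{309724 - \frac{8525}{2842}}{274423 - 1806} = \frac{880227083}{2842 \left(274423 - 1806\right)} = \frac{880227083}{2842 \cdot 272617} = \frac{880227083}{2842} \cdot \frac{1}{272617} = \frac{880227083}{774777514}$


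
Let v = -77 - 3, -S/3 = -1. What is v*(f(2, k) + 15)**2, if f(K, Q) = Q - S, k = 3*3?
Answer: -35280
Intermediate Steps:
S = 3 (S = -3*(-1) = 3)
k = 9
f(K, Q) = -3 + Q (f(K, Q) = Q - 1*3 = Q - 3 = -3 + Q)
v = -80
v*(f(2, k) + 15)**2 = -80*((-3 + 9) + 15)**2 = -80*(6 + 15)**2 = -80*21**2 = -80*441 = -35280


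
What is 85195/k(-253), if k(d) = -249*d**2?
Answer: -7745/1448931 ≈ -0.0053453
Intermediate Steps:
85195/k(-253) = 85195/((-249*(-253)**2)) = 85195/((-249*64009)) = 85195/(-15938241) = 85195*(-1/15938241) = -7745/1448931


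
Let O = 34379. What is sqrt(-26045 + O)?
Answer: 3*sqrt(926) ≈ 91.291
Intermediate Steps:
sqrt(-26045 + O) = sqrt(-26045 + 34379) = sqrt(8334) = 3*sqrt(926)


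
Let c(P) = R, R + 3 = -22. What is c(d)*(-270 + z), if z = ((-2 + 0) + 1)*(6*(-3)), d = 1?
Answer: 6300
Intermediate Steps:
R = -25 (R = -3 - 22 = -25)
z = 18 (z = (-2 + 1)*(-18) = -1*(-18) = 18)
c(P) = -25
c(d)*(-270 + z) = -25*(-270 + 18) = -25*(-252) = 6300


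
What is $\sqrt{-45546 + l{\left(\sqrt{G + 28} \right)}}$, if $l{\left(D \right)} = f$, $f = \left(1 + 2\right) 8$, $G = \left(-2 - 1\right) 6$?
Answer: $9 i \sqrt{562} \approx 213.36 i$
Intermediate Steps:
$G = -18$ ($G = \left(-3\right) 6 = -18$)
$f = 24$ ($f = 3 \cdot 8 = 24$)
$l{\left(D \right)} = 24$
$\sqrt{-45546 + l{\left(\sqrt{G + 28} \right)}} = \sqrt{-45546 + 24} = \sqrt{-45522} = 9 i \sqrt{562}$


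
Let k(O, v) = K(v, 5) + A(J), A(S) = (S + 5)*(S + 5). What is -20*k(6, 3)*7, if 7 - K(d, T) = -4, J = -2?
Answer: -2800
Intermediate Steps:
K(d, T) = 11 (K(d, T) = 7 - 1*(-4) = 7 + 4 = 11)
A(S) = (5 + S)² (A(S) = (5 + S)*(5 + S) = (5 + S)²)
k(O, v) = 20 (k(O, v) = 11 + (5 - 2)² = 11 + 3² = 11 + 9 = 20)
-20*k(6, 3)*7 = -20*20*7 = -400*7 = -2800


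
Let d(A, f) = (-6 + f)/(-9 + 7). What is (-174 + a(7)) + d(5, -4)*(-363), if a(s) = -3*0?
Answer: -1989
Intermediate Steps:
d(A, f) = 3 - f/2 (d(A, f) = (-6 + f)/(-2) = (-6 + f)*(-½) = 3 - f/2)
a(s) = 0
(-174 + a(7)) + d(5, -4)*(-363) = (-174 + 0) + (3 - ½*(-4))*(-363) = -174 + (3 + 2)*(-363) = -174 + 5*(-363) = -174 - 1815 = -1989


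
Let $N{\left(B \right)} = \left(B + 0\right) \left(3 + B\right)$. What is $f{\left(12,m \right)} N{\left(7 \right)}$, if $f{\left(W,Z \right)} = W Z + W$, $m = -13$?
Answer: $-10080$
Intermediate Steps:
$f{\left(W,Z \right)} = W + W Z$
$N{\left(B \right)} = B \left(3 + B\right)$
$f{\left(12,m \right)} N{\left(7 \right)} = 12 \left(1 - 13\right) 7 \left(3 + 7\right) = 12 \left(-12\right) 7 \cdot 10 = \left(-144\right) 70 = -10080$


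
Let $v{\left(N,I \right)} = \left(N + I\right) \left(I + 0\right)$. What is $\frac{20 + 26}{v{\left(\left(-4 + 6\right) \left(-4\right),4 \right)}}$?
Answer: $- \frac{23}{8} \approx -2.875$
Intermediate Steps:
$v{\left(N,I \right)} = I \left(I + N\right)$ ($v{\left(N,I \right)} = \left(I + N\right) I = I \left(I + N\right)$)
$\frac{20 + 26}{v{\left(\left(-4 + 6\right) \left(-4\right),4 \right)}} = \frac{20 + 26}{4 \left(4 + \left(-4 + 6\right) \left(-4\right)\right)} = \frac{46}{4 \left(4 + 2 \left(-4\right)\right)} = \frac{46}{4 \left(4 - 8\right)} = \frac{46}{4 \left(-4\right)} = \frac{46}{-16} = 46 \left(- \frac{1}{16}\right) = - \frac{23}{8}$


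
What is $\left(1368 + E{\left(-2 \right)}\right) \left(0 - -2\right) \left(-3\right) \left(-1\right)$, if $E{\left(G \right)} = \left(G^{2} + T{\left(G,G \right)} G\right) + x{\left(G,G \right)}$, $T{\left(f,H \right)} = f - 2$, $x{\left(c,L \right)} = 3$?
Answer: $8298$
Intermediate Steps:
$T{\left(f,H \right)} = -2 + f$ ($T{\left(f,H \right)} = f - 2 = -2 + f$)
$E{\left(G \right)} = 3 + G^{2} + G \left(-2 + G\right)$ ($E{\left(G \right)} = \left(G^{2} + \left(-2 + G\right) G\right) + 3 = \left(G^{2} + G \left(-2 + G\right)\right) + 3 = 3 + G^{2} + G \left(-2 + G\right)$)
$\left(1368 + E{\left(-2 \right)}\right) \left(0 - -2\right) \left(-3\right) \left(-1\right) = \left(1368 + \left(3 + \left(-2\right)^{2} - 2 \left(-2 - 2\right)\right)\right) \left(0 - -2\right) \left(-3\right) \left(-1\right) = \left(1368 + \left(3 + 4 - -8\right)\right) \left(0 + 2\right) \left(-3\right) \left(-1\right) = \left(1368 + \left(3 + 4 + 8\right)\right) 2 \left(-3\right) \left(-1\right) = \left(1368 + 15\right) \left(\left(-6\right) \left(-1\right)\right) = 1383 \cdot 6 = 8298$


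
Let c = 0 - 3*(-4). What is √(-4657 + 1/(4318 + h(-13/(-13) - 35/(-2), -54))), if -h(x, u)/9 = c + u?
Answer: 27*I*√35218826/2348 ≈ 68.242*I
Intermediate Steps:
c = 12 (c = 0 + 12 = 12)
h(x, u) = -108 - 9*u (h(x, u) = -9*(12 + u) = -108 - 9*u)
√(-4657 + 1/(4318 + h(-13/(-13) - 35/(-2), -54))) = √(-4657 + 1/(4318 + (-108 - 9*(-54)))) = √(-4657 + 1/(4318 + (-108 + 486))) = √(-4657 + 1/(4318 + 378)) = √(-4657 + 1/4696) = √(-21869271/4696) = 27*I*√35218826/2348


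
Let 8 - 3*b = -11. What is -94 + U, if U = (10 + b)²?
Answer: 1555/9 ≈ 172.78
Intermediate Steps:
b = 19/3 (b = 8/3 - ⅓*(-11) = 8/3 + 11/3 = 19/3 ≈ 6.3333)
U = 2401/9 (U = (10 + 19/3)² = (49/3)² = 2401/9 ≈ 266.78)
-94 + U = -94 + 2401/9 = 1555/9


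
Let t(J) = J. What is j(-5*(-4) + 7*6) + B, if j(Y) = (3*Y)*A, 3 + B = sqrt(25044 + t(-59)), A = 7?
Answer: 1299 + sqrt(24985) ≈ 1457.1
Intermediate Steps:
B = -3 + sqrt(24985) (B = -3 + sqrt(25044 - 59) = -3 + sqrt(24985) ≈ 155.07)
j(Y) = 21*Y (j(Y) = (3*Y)*7 = 21*Y)
j(-5*(-4) + 7*6) + B = 21*(-5*(-4) + 7*6) + (-3 + sqrt(24985)) = 21*(20 + 42) + (-3 + sqrt(24985)) = 21*62 + (-3 + sqrt(24985)) = 1302 + (-3 + sqrt(24985)) = 1299 + sqrt(24985)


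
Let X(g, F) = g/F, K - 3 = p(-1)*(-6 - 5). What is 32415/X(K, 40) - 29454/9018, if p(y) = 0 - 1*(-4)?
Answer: -1948991069/61623 ≈ -31628.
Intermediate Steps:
p(y) = 4 (p(y) = 0 + 4 = 4)
K = -41 (K = 3 + 4*(-6 - 5) = 3 + 4*(-11) = 3 - 44 = -41)
32415/X(K, 40) - 29454/9018 = 32415/((-41/40)) - 29454/9018 = 32415/((-41*1/40)) - 29454*1/9018 = 32415/(-41/40) - 4909/1503 = 32415*(-40/41) - 4909/1503 = -1296600/41 - 4909/1503 = -1948991069/61623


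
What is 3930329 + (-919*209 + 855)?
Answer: 3739113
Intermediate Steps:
3930329 + (-919*209 + 855) = 3930329 + (-192071 + 855) = 3930329 - 191216 = 3739113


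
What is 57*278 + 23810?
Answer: 39656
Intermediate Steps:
57*278 + 23810 = 15846 + 23810 = 39656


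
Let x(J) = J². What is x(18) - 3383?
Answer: -3059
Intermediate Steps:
x(18) - 3383 = 18² - 3383 = 324 - 3383 = -3059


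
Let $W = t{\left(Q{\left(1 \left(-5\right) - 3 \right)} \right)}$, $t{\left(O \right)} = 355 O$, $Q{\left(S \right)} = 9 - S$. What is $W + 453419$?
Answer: $459454$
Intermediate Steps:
$W = 6035$ ($W = 355 \left(9 - \left(1 \left(-5\right) - 3\right)\right) = 355 \left(9 - \left(-5 - 3\right)\right) = 355 \left(9 - -8\right) = 355 \left(9 + 8\right) = 355 \cdot 17 = 6035$)
$W + 453419 = 6035 + 453419 = 459454$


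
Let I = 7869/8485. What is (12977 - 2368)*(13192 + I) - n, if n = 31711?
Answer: 1187323493466/8485 ≈ 1.3993e+8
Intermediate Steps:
I = 7869/8485 (I = 7869*(1/8485) = 7869/8485 ≈ 0.92740)
(12977 - 2368)*(13192 + I) - n = (12977 - 2368)*(13192 + 7869/8485) - 1*31711 = 10609*(111941989/8485) - 31711 = 1187592561301/8485 - 31711 = 1187323493466/8485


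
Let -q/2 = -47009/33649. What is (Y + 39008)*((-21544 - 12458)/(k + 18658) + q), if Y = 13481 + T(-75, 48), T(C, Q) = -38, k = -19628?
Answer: 4628166684847/2331395 ≈ 1.9851e+6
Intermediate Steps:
Y = 13443 (Y = 13481 - 38 = 13443)
q = 94018/33649 (q = -(-94018)/33649 = -2*(-47009/33649) = 94018/33649 ≈ 2.7941)
(Y + 39008)*((-21544 - 12458)/(k + 18658) + q) = (13443 + 39008)*((-21544 - 12458)/(-19628 + 18658) + 94018/33649) = 52451*(-34002/(-970) + 94018/33649) = 52451*(-34002*(-1/970) + 94018/33649) = 52451*(17001/485 + 94018/33649) = 52451*(617665379/16319765) = 4628166684847/2331395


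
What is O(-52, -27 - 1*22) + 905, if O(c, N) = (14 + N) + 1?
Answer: 871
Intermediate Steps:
O(c, N) = 15 + N
O(-52, -27 - 1*22) + 905 = (15 + (-27 - 1*22)) + 905 = (15 + (-27 - 22)) + 905 = (15 - 49) + 905 = -34 + 905 = 871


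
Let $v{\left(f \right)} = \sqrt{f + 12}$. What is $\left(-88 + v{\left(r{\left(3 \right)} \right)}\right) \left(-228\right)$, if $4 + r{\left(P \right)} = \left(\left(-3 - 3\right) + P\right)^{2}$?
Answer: $20064 - 228 \sqrt{17} \approx 19124.0$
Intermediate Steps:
$r{\left(P \right)} = -4 + \left(-6 + P\right)^{2}$ ($r{\left(P \right)} = -4 + \left(\left(-3 - 3\right) + P\right)^{2} = -4 + \left(-6 + P\right)^{2}$)
$v{\left(f \right)} = \sqrt{12 + f}$
$\left(-88 + v{\left(r{\left(3 \right)} \right)}\right) \left(-228\right) = \left(-88 + \sqrt{12 - \left(4 - \left(-6 + 3\right)^{2}\right)}\right) \left(-228\right) = \left(-88 + \sqrt{12 - \left(4 - \left(-3\right)^{2}\right)}\right) \left(-228\right) = \left(-88 + \sqrt{12 + \left(-4 + 9\right)}\right) \left(-228\right) = \left(-88 + \sqrt{12 + 5}\right) \left(-228\right) = \left(-88 + \sqrt{17}\right) \left(-228\right) = 20064 - 228 \sqrt{17}$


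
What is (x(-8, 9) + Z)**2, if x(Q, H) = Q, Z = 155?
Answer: 21609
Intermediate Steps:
(x(-8, 9) + Z)**2 = (-8 + 155)**2 = 147**2 = 21609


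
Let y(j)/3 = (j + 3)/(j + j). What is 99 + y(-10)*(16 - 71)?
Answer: 165/4 ≈ 41.250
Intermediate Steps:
y(j) = 3*(3 + j)/(2*j) (y(j) = 3*((j + 3)/(j + j)) = 3*((3 + j)/((2*j))) = 3*((3 + j)*(1/(2*j))) = 3*((3 + j)/(2*j)) = 3*(3 + j)/(2*j))
99 + y(-10)*(16 - 71) = 99 + ((3/2)*(3 - 10)/(-10))*(16 - 71) = 99 + ((3/2)*(-1/10)*(-7))*(-55) = 99 + (21/20)*(-55) = 99 - 231/4 = 165/4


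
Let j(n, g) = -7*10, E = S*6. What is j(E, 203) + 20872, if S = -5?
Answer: 20802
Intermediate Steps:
E = -30 (E = -5*6 = -30)
j(n, g) = -70
j(E, 203) + 20872 = -70 + 20872 = 20802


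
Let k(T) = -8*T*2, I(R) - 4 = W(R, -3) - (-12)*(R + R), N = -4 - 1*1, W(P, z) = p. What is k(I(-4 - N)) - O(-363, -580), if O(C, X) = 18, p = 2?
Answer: -498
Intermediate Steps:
W(P, z) = 2
N = -5 (N = -4 - 1 = -5)
I(R) = 6 + 24*R (I(R) = 4 + (2 - (-12)*(R + R)) = 4 + (2 - (-12)*2*R) = 4 + (2 - (-24)*R) = 4 + (2 + 24*R) = 6 + 24*R)
k(T) = -16*T
k(I(-4 - N)) - O(-363, -580) = -16*(6 + 24*(-4 - 1*(-5))) - 1*18 = -16*(6 + 24*(-4 + 5)) - 18 = -16*(6 + 24*1) - 18 = -16*(6 + 24) - 18 = -16*30 - 18 = -480 - 18 = -498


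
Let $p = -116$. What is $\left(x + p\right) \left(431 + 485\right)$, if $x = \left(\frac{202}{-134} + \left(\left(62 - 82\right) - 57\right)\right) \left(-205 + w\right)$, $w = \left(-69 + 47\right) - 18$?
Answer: $\frac{1173330048}{67} \approx 1.7512 \cdot 10^{7}$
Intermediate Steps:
$w = -40$ ($w = -22 - 18 = -40$)
$x = \frac{1288700}{67}$ ($x = \left(\frac{202}{-134} + \left(\left(62 - 82\right) - 57\right)\right) \left(-205 - 40\right) = \left(202 \left(- \frac{1}{134}\right) - 77\right) \left(-245\right) = \left(- \frac{101}{67} - 77\right) \left(-245\right) = \left(- \frac{5260}{67}\right) \left(-245\right) = \frac{1288700}{67} \approx 19234.0$)
$\left(x + p\right) \left(431 + 485\right) = \left(\frac{1288700}{67} - 116\right) \left(431 + 485\right) = \frac{1280928}{67} \cdot 916 = \frac{1173330048}{67}$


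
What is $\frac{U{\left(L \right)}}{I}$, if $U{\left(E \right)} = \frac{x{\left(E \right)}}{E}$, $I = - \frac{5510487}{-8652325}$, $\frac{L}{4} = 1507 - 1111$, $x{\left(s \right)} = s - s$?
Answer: $0$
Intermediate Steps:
$x{\left(s \right)} = 0$
$L = 1584$ ($L = 4 \left(1507 - 1111\right) = 4 \cdot 396 = 1584$)
$I = \frac{5510487}{8652325}$ ($I = \left(-5510487\right) \left(- \frac{1}{8652325}\right) = \frac{5510487}{8652325} \approx 0.63688$)
$U{\left(E \right)} = 0$ ($U{\left(E \right)} = \frac{0}{E} = 0$)
$\frac{U{\left(L \right)}}{I} = \frac{0}{\frac{5510487}{8652325}} = 0 \cdot \frac{8652325}{5510487} = 0$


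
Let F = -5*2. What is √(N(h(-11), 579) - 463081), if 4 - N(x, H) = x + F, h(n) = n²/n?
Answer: 4*I*√28941 ≈ 680.48*I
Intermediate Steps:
h(n) = n
F = -10
N(x, H) = 14 - x (N(x, H) = 4 - (x - 10) = 4 - (-10 + x) = 4 + (10 - x) = 14 - x)
√(N(h(-11), 579) - 463081) = √((14 - 1*(-11)) - 463081) = √((14 + 11) - 463081) = √(25 - 463081) = √(-463056) = 4*I*√28941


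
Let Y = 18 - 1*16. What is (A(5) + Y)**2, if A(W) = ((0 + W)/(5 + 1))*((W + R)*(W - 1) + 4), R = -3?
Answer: 144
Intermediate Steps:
Y = 2 (Y = 18 - 16 = 2)
A(W) = W*(4 + (-1 + W)*(-3 + W))/6 (A(W) = ((0 + W)/(5 + 1))*((W - 3)*(W - 1) + 4) = (W/6)*((-3 + W)*(-1 + W) + 4) = (W*(1/6))*((-1 + W)*(-3 + W) + 4) = (W/6)*(4 + (-1 + W)*(-3 + W)) = W*(4 + (-1 + W)*(-3 + W))/6)
(A(5) + Y)**2 = ((1/6)*5*(7 + 5**2 - 4*5) + 2)**2 = ((1/6)*5*(7 + 25 - 20) + 2)**2 = ((1/6)*5*12 + 2)**2 = (10 + 2)**2 = 12**2 = 144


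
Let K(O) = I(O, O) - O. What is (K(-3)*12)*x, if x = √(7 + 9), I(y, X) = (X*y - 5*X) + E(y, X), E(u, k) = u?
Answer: 1152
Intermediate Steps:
I(y, X) = y - 5*X + X*y (I(y, X) = (X*y - 5*X) + y = (-5*X + X*y) + y = y - 5*X + X*y)
K(O) = O² - 5*O (K(O) = (O - 5*O + O*O) - O = (O - 5*O + O²) - O = (O² - 4*O) - O = O² - 5*O)
x = 4 (x = √16 = 4)
(K(-3)*12)*x = (-3*(-5 - 3)*12)*4 = (-3*(-8)*12)*4 = (24*12)*4 = 288*4 = 1152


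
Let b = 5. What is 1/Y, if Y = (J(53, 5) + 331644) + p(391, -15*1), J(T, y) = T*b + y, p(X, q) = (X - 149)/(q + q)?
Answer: 15/4978589 ≈ 3.0129e-6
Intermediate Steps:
p(X, q) = (-149 + X)/(2*q) (p(X, q) = (-149 + X)/((2*q)) = (-149 + X)*(1/(2*q)) = (-149 + X)/(2*q))
J(T, y) = y + 5*T (J(T, y) = T*5 + y = 5*T + y = y + 5*T)
Y = 4978589/15 (Y = ((5 + 5*53) + 331644) + (-149 + 391)/(2*((-15*1))) = ((5 + 265) + 331644) + (½)*242/(-15) = (270 + 331644) + (½)*(-1/15)*242 = 331914 - 121/15 = 4978589/15 ≈ 3.3191e+5)
1/Y = 1/(4978589/15) = 15/4978589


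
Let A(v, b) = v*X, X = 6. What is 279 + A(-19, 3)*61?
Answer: -6675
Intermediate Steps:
A(v, b) = 6*v (A(v, b) = v*6 = 6*v)
279 + A(-19, 3)*61 = 279 + (6*(-19))*61 = 279 - 114*61 = 279 - 6954 = -6675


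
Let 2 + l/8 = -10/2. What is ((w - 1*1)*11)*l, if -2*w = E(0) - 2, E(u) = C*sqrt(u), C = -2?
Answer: 0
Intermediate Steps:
E(u) = -2*sqrt(u)
l = -56 (l = -16 + 8*(-10/2) = -16 + 8*(-10*1/2) = -16 + 8*(-5) = -16 - 40 = -56)
w = 1 (w = -(-2*sqrt(0) - 2)/2 = -(-2*0 - 2)/2 = -(0 - 2)/2 = -1/2*(-2) = 1)
((w - 1*1)*11)*l = ((1 - 1*1)*11)*(-56) = ((1 - 1)*11)*(-56) = (0*11)*(-56) = 0*(-56) = 0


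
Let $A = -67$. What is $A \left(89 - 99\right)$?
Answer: $670$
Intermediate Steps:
$A \left(89 - 99\right) = - 67 \left(89 - 99\right) = \left(-67\right) \left(-10\right) = 670$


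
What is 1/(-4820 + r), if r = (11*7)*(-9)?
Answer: -1/5513 ≈ -0.00018139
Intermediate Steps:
r = -693 (r = 77*(-9) = -693)
1/(-4820 + r) = 1/(-4820 - 693) = 1/(-5513) = -1/5513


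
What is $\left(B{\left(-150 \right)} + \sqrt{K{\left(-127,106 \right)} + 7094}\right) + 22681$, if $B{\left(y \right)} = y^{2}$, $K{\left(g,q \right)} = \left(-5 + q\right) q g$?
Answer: $45181 + 2 i \sqrt{338142} \approx 45181.0 + 1163.0 i$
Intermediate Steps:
$K{\left(g,q \right)} = g q \left(-5 + q\right)$ ($K{\left(g,q \right)} = \left(-5 + q\right) g q = g q \left(-5 + q\right)$)
$\left(B{\left(-150 \right)} + \sqrt{K{\left(-127,106 \right)} + 7094}\right) + 22681 = \left(\left(-150\right)^{2} + \sqrt{\left(-127\right) 106 \left(-5 + 106\right) + 7094}\right) + 22681 = \left(22500 + \sqrt{\left(-127\right) 106 \cdot 101 + 7094}\right) + 22681 = \left(22500 + \sqrt{-1359662 + 7094}\right) + 22681 = \left(22500 + \sqrt{-1352568}\right) + 22681 = \left(22500 + 2 i \sqrt{338142}\right) + 22681 = 45181 + 2 i \sqrt{338142}$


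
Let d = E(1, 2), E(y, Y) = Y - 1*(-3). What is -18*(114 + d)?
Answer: -2142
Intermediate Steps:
E(y, Y) = 3 + Y (E(y, Y) = Y + 3 = 3 + Y)
d = 5 (d = 3 + 2 = 5)
-18*(114 + d) = -18*(114 + 5) = -18*119 = -2142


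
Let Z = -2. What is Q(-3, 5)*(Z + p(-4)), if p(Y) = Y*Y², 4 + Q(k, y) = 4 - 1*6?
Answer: 396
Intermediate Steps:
Q(k, y) = -6 (Q(k, y) = -4 + (4 - 1*6) = -4 + (4 - 6) = -4 - 2 = -6)
p(Y) = Y³
Q(-3, 5)*(Z + p(-4)) = -6*(-2 + (-4)³) = -6*(-2 - 64) = -6*(-66) = 396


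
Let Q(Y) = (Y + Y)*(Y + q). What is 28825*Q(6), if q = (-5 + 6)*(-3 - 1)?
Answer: 691800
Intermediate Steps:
q = -4 (q = 1*(-4) = -4)
Q(Y) = 2*Y*(-4 + Y) (Q(Y) = (Y + Y)*(Y - 4) = (2*Y)*(-4 + Y) = 2*Y*(-4 + Y))
28825*Q(6) = 28825*(2*6*(-4 + 6)) = 28825*(2*6*2) = 28825*24 = 691800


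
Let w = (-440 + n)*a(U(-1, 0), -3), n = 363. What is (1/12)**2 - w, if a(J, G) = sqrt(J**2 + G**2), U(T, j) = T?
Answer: 1/144 + 77*sqrt(10) ≈ 243.50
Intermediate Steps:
a(J, G) = sqrt(G**2 + J**2)
w = -77*sqrt(10) (w = (-440 + 363)*sqrt((-3)**2 + (-1)**2) = -77*sqrt(9 + 1) = -77*sqrt(10) ≈ -243.50)
(1/12)**2 - w = (1/12)**2 - (-77)*sqrt(10) = (1/12)**2 + 77*sqrt(10) = 1/144 + 77*sqrt(10)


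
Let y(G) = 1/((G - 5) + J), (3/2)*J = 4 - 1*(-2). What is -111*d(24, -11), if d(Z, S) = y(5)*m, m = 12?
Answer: -333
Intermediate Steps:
J = 4 (J = 2*(4 - 1*(-2))/3 = 2*(4 + 2)/3 = (⅔)*6 = 4)
y(G) = 1/(-1 + G) (y(G) = 1/((G - 5) + 4) = 1/((-5 + G) + 4) = 1/(-1 + G))
d(Z, S) = 3 (d(Z, S) = 12/(-1 + 5) = 12/4 = (¼)*12 = 3)
-111*d(24, -11) = -111*3 = -333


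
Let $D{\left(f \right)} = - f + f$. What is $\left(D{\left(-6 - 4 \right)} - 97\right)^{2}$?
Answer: $9409$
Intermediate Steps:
$D{\left(f \right)} = 0$
$\left(D{\left(-6 - 4 \right)} - 97\right)^{2} = \left(0 - 97\right)^{2} = \left(-97\right)^{2} = 9409$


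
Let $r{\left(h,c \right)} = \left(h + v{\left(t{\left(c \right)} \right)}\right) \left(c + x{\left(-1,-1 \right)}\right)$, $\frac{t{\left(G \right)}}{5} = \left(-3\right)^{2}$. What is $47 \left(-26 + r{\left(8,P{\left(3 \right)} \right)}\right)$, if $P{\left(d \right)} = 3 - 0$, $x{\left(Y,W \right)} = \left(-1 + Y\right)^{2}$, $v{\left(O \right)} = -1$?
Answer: $1081$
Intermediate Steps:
$t{\left(G \right)} = 45$ ($t{\left(G \right)} = 5 \left(-3\right)^{2} = 5 \cdot 9 = 45$)
$P{\left(d \right)} = 3$ ($P{\left(d \right)} = 3 + 0 = 3$)
$r{\left(h,c \right)} = \left(-1 + h\right) \left(4 + c\right)$ ($r{\left(h,c \right)} = \left(h - 1\right) \left(c + \left(-1 - 1\right)^{2}\right) = \left(-1 + h\right) \left(c + \left(-2\right)^{2}\right) = \left(-1 + h\right) \left(c + 4\right) = \left(-1 + h\right) \left(4 + c\right)$)
$47 \left(-26 + r{\left(8,P{\left(3 \right)} \right)}\right) = 47 \left(-26 + \left(-4 - 3 + 4 \cdot 8 + 3 \cdot 8\right)\right) = 47 \left(-26 + \left(-4 - 3 + 32 + 24\right)\right) = 47 \left(-26 + 49\right) = 47 \cdot 23 = 1081$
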